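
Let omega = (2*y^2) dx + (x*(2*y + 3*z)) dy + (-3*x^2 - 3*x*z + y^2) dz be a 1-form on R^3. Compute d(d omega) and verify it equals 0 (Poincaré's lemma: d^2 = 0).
d(d omega) = 0

Step 1: d omega = sum_{i<j} (∂f_j/∂x_i - ∂f_i/∂x_j) dx_i ∧ dx_j:
  coeff of dx ∧ dy: -2*y + 3*z
  coeff of dx ∧ dz: -6*x - 3*z
  coeff of dy ∧ dz: -3*x + 2*y
Step 2: Apply d again to each 2-form coefficient. The only possible 3-form in R^3 is dx ∧ dy ∧ dz, with coefficient
  ∂(coeff of dy∧dz)/∂x - ∂(coeff of dx∧dz)/∂y + ∂(coeff of dx∧dy)/∂z
  = ∂/∂x (-3*x + 2*y) - ∂/∂y (-6*x - 3*z) + ∂/∂z (-2*y + 3*z).
Each of these terms simplifies to sums of mixed partials that cancel in pairs. The result is 0 (by equality of mixed partials for smooth functions — Schwarz / Clairaut).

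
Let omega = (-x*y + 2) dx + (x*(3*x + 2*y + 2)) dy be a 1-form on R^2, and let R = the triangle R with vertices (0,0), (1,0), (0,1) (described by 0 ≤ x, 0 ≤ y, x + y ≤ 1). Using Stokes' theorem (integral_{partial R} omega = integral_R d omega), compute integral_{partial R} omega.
integral_(partial R) omega = 5/2

Stokes: integral_partial_R omega = integral_R d omega with d omega = (∂Q/∂x - ∂P/∂y) dx ∧ dy.
  ∂Q/∂x = 6*x + 2*y + 2
  ∂P/∂y = -x
  integrand = ∂Q/∂x - ∂P/∂y = 7*x + 2*y + 2.
Integrating over R: integral_0^1 integral_0^{1-x} (7*x + 2*y + 2) dy dx = 5/2.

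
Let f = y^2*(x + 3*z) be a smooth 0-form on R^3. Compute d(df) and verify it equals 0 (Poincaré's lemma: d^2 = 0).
d(df) = 0

Step 1: df = sum_i (∂f/∂x_i) dx_i = (y^2) dx + (2*y*(x + 3*z)) dy + (3*y^2) dz.
Step 2: Apply d again. Using the 1-form formula, the coefficient of dx ∧ dy in d(df) is ∂^2 f/∂x ∂y - ∂^2 f/∂y ∂x = (2*y) - (2*y) = 0 (equality of mixed partials for smooth f).
Similarly for dx ∧ dz and dy ∧ dz — all coefficients vanish. So d(df) = 0.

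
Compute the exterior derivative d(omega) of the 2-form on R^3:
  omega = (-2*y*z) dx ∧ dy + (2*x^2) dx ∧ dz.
d(omega) = (-2*y) dx ∧ dy ∧ dz

For a 2-form omega = sum_{i<j} g_{ij} dx_i ∧ dx_j, the exterior derivative is
  d(omega) = sum_{i<j} d(g_{ij}) ∧ dx_i ∧ dx_j = sum_{i<j, k} (∂g_{ij}/∂x_k) dx_k ∧ dx_i ∧ dx_j.
Expand each term, using dx_k ∧ dx_i ∧ dx_j = sgn(permutation) dx_{(a)} ∧ dx_{(b)} ∧ dx_{(c)} with (a < b < c) sorted:
  d(-2*y*z) includes (∂/∂z)(-2*y*z) dz = (-2*y) dz, which multiplied by dx ∧ dy gives (-2*y) dx ∧ dy ∧ dz
Collecting like 3-forms: d(omega) = (-2*y) dx ∧ dy ∧ dz.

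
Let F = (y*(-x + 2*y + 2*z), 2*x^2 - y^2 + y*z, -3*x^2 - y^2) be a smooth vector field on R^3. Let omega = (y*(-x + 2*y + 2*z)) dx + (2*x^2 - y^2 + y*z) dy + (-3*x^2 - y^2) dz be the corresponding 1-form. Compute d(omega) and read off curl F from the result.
d(omega) = (-3*y) dy ∧ dz + (6*x + 2*y) dz ∧ dx + (5*x - 4*y - 2*z) dx ∧ dy; curl F = (-3*y, 6*x + 2*y, 5*x - 4*y - 2*z)

d omega = sum_{i<j} (∂f_j/∂x_i - ∂f_i/∂x_j) dx_i ∧ dx_j. Under the identification (dy ∧ dz, dz ∧ dx, dx ∧ dy) ↔ (e_x, e_y, e_z), the coefficients are exactly the components of curl F. Compute:
  ∂R/∂y - ∂Q/∂z = (-2*y) - (y) = -3*y
  ∂P/∂z - ∂R/∂x = (2*y) - (-6*x) = 6*x + 2*y
  ∂Q/∂x - ∂P/∂y = (4*x) - (-x + 4*y + 2*z) = 5*x - 4*y - 2*z.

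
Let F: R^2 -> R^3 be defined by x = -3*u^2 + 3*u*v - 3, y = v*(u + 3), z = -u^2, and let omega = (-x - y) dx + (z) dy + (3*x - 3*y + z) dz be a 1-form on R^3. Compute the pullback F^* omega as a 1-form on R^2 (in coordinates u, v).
F^* omega = (2*u^3 + 20*u^2*v - 12*u*v^2 + 36*u*v - 9*v^2 + 9*v) du + (u*(8*u^2 - 12*u*v - 3*u - 9*v + 9)) dv

Using F^*(f dg) = (f ∘ F) d(g ∘ F), substitute each coordinate x_i by F_i(u, v) in f_i, and replace dx_i by d F_i = (∂F_i/∂u) du + (∂F_i/∂v) dv.
  For the x component: f_1(F) = 3*u^2 - 4*u*v - 3*v + 3; d F_1 = (-6*u + 3*v) du + (3*u) dv
  For the y component: f_2(F) = -u^2; d F_2 = (v) du + (u + 3) dv
  For the z component: f_3(F) = -10*u^2 + 6*u*v - 9*v - 9; d F_3 = (-2*u) du + (0) dv
Combining and collecting du, dv coefficients:
  coeff of du: 2*u^3 + 20*u^2*v - 12*u*v^2 + 36*u*v - 9*v^2 + 9*v
  coeff of dv: u*(8*u^2 - 12*u*v - 3*u - 9*v + 9)
F^* omega = (2*u^3 + 20*u^2*v - 12*u*v^2 + 36*u*v - 9*v^2 + 9*v) du + (u*(8*u^2 - 12*u*v - 3*u - 9*v + 9)) dv.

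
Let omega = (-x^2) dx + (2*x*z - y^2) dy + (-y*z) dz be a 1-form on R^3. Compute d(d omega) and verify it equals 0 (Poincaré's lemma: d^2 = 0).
d(d omega) = 0

Step 1: d omega = sum_{i<j} (∂f_j/∂x_i - ∂f_i/∂x_j) dx_i ∧ dx_j:
  coeff of dx ∧ dy: 2*z
  coeff of dx ∧ dz: 0
  coeff of dy ∧ dz: -2*x - z
Step 2: Apply d again to each 2-form coefficient. The only possible 3-form in R^3 is dx ∧ dy ∧ dz, with coefficient
  ∂(coeff of dy∧dz)/∂x - ∂(coeff of dx∧dz)/∂y + ∂(coeff of dx∧dy)/∂z
  = ∂/∂x (-2*x - z) - ∂/∂y (0) + ∂/∂z (2*z).
Each of these terms simplifies to sums of mixed partials that cancel in pairs. The result is 0 (by equality of mixed partials for smooth functions — Schwarz / Clairaut).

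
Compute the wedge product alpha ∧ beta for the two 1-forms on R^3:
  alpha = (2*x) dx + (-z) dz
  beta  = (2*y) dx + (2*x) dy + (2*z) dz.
alpha ∧ beta = (4*x^2) dx ∧ dy + (2*z*(2*x + y)) dx ∧ dz + (2*x*z) dy ∧ dz

Distribute the wedge, using dx_i ∧ dx_j = -dx_j ∧ dx_i and dx_i ∧ dx_i = 0. For each pair (i, j) with i < j, the coefficient of dx_i ∧ dx_j in alpha ∧ beta is (alpha_i * beta_j - alpha_j * beta_i). Collecting: alpha ∧ beta = (4*x^2) dx ∧ dy + (2*z*(2*x + y)) dx ∧ dz + (2*x*z) dy ∧ dz.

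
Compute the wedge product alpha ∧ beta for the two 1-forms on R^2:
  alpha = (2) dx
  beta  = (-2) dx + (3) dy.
alpha ∧ beta = (6) dx ∧ dy

Distribute the wedge, using dx_i ∧ dx_j = -dx_j ∧ dx_i and dx_i ∧ dx_i = 0. For each pair (i, j) with i < j, the coefficient of dx_i ∧ dx_j in alpha ∧ beta is (alpha_i * beta_j - alpha_j * beta_i). Collecting: alpha ∧ beta = (6) dx ∧ dy.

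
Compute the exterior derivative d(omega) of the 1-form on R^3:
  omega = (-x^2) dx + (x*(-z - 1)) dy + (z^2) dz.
d(omega) = (-z - 1) dx ∧ dy + (x) dy ∧ dz

For a 1-form omega = sum_i f_i dx_i, the exterior derivative is
  d(omega) = sum_{i < j} (∂f_j/∂x_i - ∂f_i/∂x_j) dx_i ∧ dx_j.
  coefficient of dx ∧ dy: ∂f_2/∂x - ∂f_1/∂y = ∂(x*(-z - 1))/∂x - ∂(-x^2)/∂y = -z - 1
  coefficient of dy ∧ dz: ∂f_3/∂y - ∂f_2/∂z = ∂(z^2)/∂y - ∂(x*(-z - 1))/∂z = x
Assembling: d(omega) = (-z - 1) dx ∧ dy + (x) dy ∧ dz.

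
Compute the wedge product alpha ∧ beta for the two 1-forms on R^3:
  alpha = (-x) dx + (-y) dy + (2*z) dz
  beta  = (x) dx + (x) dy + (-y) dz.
alpha ∧ beta = (x*(-x + y)) dx ∧ dy + (x*(y - 2*z)) dx ∧ dz + (-2*x*z + y^2) dy ∧ dz

Distribute the wedge, using dx_i ∧ dx_j = -dx_j ∧ dx_i and dx_i ∧ dx_i = 0. For each pair (i, j) with i < j, the coefficient of dx_i ∧ dx_j in alpha ∧ beta is (alpha_i * beta_j - alpha_j * beta_i). Collecting: alpha ∧ beta = (x*(-x + y)) dx ∧ dy + (x*(y - 2*z)) dx ∧ dz + (-2*x*z + y^2) dy ∧ dz.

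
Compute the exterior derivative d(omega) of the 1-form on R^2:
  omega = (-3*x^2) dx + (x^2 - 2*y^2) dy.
d(omega) = (2*x) dx ∧ dy

For a 1-form omega = sum_i f_i dx_i, the exterior derivative is
  d(omega) = sum_{i < j} (∂f_j/∂x_i - ∂f_i/∂x_j) dx_i ∧ dx_j.
  coefficient of dx ∧ dy: ∂f_2/∂x - ∂f_1/∂y = ∂(x^2 - 2*y^2)/∂x - ∂(-3*x^2)/∂y = 2*x
Assembling: d(omega) = (2*x) dx ∧ dy.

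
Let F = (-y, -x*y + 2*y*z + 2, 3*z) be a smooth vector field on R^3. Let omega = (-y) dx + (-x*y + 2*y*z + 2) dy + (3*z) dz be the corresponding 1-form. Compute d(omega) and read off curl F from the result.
d(omega) = (-2*y) dy ∧ dz + (0) dz ∧ dx + (1 - y) dx ∧ dy; curl F = (-2*y, 0, 1 - y)

d omega = sum_{i<j} (∂f_j/∂x_i - ∂f_i/∂x_j) dx_i ∧ dx_j. Under the identification (dy ∧ dz, dz ∧ dx, dx ∧ dy) ↔ (e_x, e_y, e_z), the coefficients are exactly the components of curl F. Compute:
  ∂R/∂y - ∂Q/∂z = (0) - (2*y) = -2*y
  ∂P/∂z - ∂R/∂x = (0) - (0) = 0
  ∂Q/∂x - ∂P/∂y = (-y) - (-1) = 1 - y.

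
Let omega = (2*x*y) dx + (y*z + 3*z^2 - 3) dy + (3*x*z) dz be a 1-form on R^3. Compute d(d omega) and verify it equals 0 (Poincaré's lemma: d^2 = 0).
d(d omega) = 0

Step 1: d omega = sum_{i<j} (∂f_j/∂x_i - ∂f_i/∂x_j) dx_i ∧ dx_j:
  coeff of dx ∧ dy: -2*x
  coeff of dx ∧ dz: 3*z
  coeff of dy ∧ dz: -y - 6*z
Step 2: Apply d again to each 2-form coefficient. The only possible 3-form in R^3 is dx ∧ dy ∧ dz, with coefficient
  ∂(coeff of dy∧dz)/∂x - ∂(coeff of dx∧dz)/∂y + ∂(coeff of dx∧dy)/∂z
  = ∂/∂x (-y - 6*z) - ∂/∂y (3*z) + ∂/∂z (-2*x).
Each of these terms simplifies to sums of mixed partials that cancel in pairs. The result is 0 (by equality of mixed partials for smooth functions — Schwarz / Clairaut).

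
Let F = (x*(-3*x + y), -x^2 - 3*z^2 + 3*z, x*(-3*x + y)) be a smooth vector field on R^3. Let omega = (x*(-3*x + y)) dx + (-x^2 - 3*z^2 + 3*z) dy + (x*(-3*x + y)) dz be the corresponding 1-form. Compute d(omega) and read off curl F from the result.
d(omega) = (x + 6*z - 3) dy ∧ dz + (6*x - y) dz ∧ dx + (-3*x) dx ∧ dy; curl F = (x + 6*z - 3, 6*x - y, -3*x)

d omega = sum_{i<j} (∂f_j/∂x_i - ∂f_i/∂x_j) dx_i ∧ dx_j. Under the identification (dy ∧ dz, dz ∧ dx, dx ∧ dy) ↔ (e_x, e_y, e_z), the coefficients are exactly the components of curl F. Compute:
  ∂R/∂y - ∂Q/∂z = (x) - (3 - 6*z) = x + 6*z - 3
  ∂P/∂z - ∂R/∂x = (0) - (-6*x + y) = 6*x - y
  ∂Q/∂x - ∂P/∂y = (-2*x) - (x) = -3*x.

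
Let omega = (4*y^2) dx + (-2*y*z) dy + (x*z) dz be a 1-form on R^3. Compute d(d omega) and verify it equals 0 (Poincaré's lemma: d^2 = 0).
d(d omega) = 0

Step 1: d omega = sum_{i<j} (∂f_j/∂x_i - ∂f_i/∂x_j) dx_i ∧ dx_j:
  coeff of dx ∧ dy: -8*y
  coeff of dx ∧ dz: z
  coeff of dy ∧ dz: 2*y
Step 2: Apply d again to each 2-form coefficient. The only possible 3-form in R^3 is dx ∧ dy ∧ dz, with coefficient
  ∂(coeff of dy∧dz)/∂x - ∂(coeff of dx∧dz)/∂y + ∂(coeff of dx∧dy)/∂z
  = ∂/∂x (2*y) - ∂/∂y (z) + ∂/∂z (-8*y).
Each of these terms simplifies to sums of mixed partials that cancel in pairs. The result is 0 (by equality of mixed partials for smooth functions — Schwarz / Clairaut).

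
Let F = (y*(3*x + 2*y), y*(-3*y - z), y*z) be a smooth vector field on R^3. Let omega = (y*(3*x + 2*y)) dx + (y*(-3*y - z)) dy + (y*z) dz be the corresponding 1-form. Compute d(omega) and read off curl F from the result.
d(omega) = (y + z) dy ∧ dz + (0) dz ∧ dx + (-3*x - 4*y) dx ∧ dy; curl F = (y + z, 0, -3*x - 4*y)

d omega = sum_{i<j} (∂f_j/∂x_i - ∂f_i/∂x_j) dx_i ∧ dx_j. Under the identification (dy ∧ dz, dz ∧ dx, dx ∧ dy) ↔ (e_x, e_y, e_z), the coefficients are exactly the components of curl F. Compute:
  ∂R/∂y - ∂Q/∂z = (z) - (-y) = y + z
  ∂P/∂z - ∂R/∂x = (0) - (0) = 0
  ∂Q/∂x - ∂P/∂y = (0) - (3*x + 4*y) = -3*x - 4*y.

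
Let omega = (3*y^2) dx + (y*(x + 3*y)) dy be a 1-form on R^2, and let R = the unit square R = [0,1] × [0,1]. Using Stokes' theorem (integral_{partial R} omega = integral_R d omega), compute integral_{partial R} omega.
integral_(partial R) omega = -5/2

Stokes: integral_partial_R omega = integral_R d omega with d omega = (∂Q/∂x - ∂P/∂y) dx ∧ dy.
  ∂Q/∂x = y
  ∂P/∂y = 6*y
  integrand = ∂Q/∂x - ∂P/∂y = -5*y.
Integrating over R: integral_0^1 integral_0^1 (-5*y) dx dy = -5/2.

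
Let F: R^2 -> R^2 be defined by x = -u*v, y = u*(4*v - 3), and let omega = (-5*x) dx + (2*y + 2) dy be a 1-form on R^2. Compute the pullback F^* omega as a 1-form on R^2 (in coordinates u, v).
F^* omega = (27*u*v^2 - 48*u*v + 18*u + 8*v - 6) du + (u*(27*u*v - 24*u + 8)) dv

Using F^*(f dg) = (f ∘ F) d(g ∘ F), substitute each coordinate x_i by F_i(u, v) in f_i, and replace dx_i by d F_i = (∂F_i/∂u) du + (∂F_i/∂v) dv.
  For the x component: f_1(F) = 5*u*v; d F_1 = (-v) du + (-u) dv
  For the y component: f_2(F) = 8*u*v - 6*u + 2; d F_2 = (4*v - 3) du + (4*u) dv
Combining and collecting du, dv coefficients:
  coeff of du: 27*u*v^2 - 48*u*v + 18*u + 8*v - 6
  coeff of dv: u*(27*u*v - 24*u + 8)
F^* omega = (27*u*v^2 - 48*u*v + 18*u + 8*v - 6) du + (u*(27*u*v - 24*u + 8)) dv.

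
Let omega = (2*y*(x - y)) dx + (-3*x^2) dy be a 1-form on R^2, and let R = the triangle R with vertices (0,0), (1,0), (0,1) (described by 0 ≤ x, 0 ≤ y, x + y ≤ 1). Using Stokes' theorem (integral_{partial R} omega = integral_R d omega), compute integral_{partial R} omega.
integral_(partial R) omega = -2/3

Stokes: integral_partial_R omega = integral_R d omega with d omega = (∂Q/∂x - ∂P/∂y) dx ∧ dy.
  ∂Q/∂x = -6*x
  ∂P/∂y = 2*x - 4*y
  integrand = ∂Q/∂x - ∂P/∂y = -8*x + 4*y.
Integrating over R: integral_0^1 integral_0^{1-x} (-8*x + 4*y) dy dx = -2/3.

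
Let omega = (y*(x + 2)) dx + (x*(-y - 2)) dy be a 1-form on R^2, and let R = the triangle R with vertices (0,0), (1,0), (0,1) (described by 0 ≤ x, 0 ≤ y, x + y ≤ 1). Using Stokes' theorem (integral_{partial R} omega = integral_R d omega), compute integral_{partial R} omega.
integral_(partial R) omega = -7/3

Stokes: integral_partial_R omega = integral_R d omega with d omega = (∂Q/∂x - ∂P/∂y) dx ∧ dy.
  ∂Q/∂x = -y - 2
  ∂P/∂y = x + 2
  integrand = ∂Q/∂x - ∂P/∂y = -x - y - 4.
Integrating over R: integral_0^1 integral_0^{1-x} (-x - y - 4) dy dx = -7/3.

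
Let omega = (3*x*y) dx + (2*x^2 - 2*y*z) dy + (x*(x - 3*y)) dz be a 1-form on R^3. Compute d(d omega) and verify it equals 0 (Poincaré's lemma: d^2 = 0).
d(d omega) = 0

Step 1: d omega = sum_{i<j} (∂f_j/∂x_i - ∂f_i/∂x_j) dx_i ∧ dx_j:
  coeff of dx ∧ dy: x
  coeff of dx ∧ dz: 2*x - 3*y
  coeff of dy ∧ dz: -3*x + 2*y
Step 2: Apply d again to each 2-form coefficient. The only possible 3-form in R^3 is dx ∧ dy ∧ dz, with coefficient
  ∂(coeff of dy∧dz)/∂x - ∂(coeff of dx∧dz)/∂y + ∂(coeff of dx∧dy)/∂z
  = ∂/∂x (-3*x + 2*y) - ∂/∂y (2*x - 3*y) + ∂/∂z (x).
Each of these terms simplifies to sums of mixed partials that cancel in pairs. The result is 0 (by equality of mixed partials for smooth functions — Schwarz / Clairaut).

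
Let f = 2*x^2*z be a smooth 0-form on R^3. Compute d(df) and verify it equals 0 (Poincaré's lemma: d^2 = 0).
d(df) = 0

Step 1: df = sum_i (∂f/∂x_i) dx_i = (4*x*z) dx + (0) dy + (2*x^2) dz.
Step 2: Apply d again. Using the 1-form formula, the coefficient of dx ∧ dy in d(df) is ∂^2 f/∂x ∂y - ∂^2 f/∂y ∂x = (0) - (0) = 0 (equality of mixed partials for smooth f).
Similarly for dx ∧ dz and dy ∧ dz — all coefficients vanish. So d(df) = 0.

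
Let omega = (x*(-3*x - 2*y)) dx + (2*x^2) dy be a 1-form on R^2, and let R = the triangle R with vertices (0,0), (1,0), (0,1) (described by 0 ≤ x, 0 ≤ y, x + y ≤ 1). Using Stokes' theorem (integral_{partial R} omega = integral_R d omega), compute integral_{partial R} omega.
integral_(partial R) omega = 1

Stokes: integral_partial_R omega = integral_R d omega with d omega = (∂Q/∂x - ∂P/∂y) dx ∧ dy.
  ∂Q/∂x = 4*x
  ∂P/∂y = -2*x
  integrand = ∂Q/∂x - ∂P/∂y = 6*x.
Integrating over R: integral_0^1 integral_0^{1-x} (6*x) dy dx = 1.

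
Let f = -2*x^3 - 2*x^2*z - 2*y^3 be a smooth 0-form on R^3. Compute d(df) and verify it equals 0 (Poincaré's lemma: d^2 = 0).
d(df) = 0

Step 1: df = sum_i (∂f/∂x_i) dx_i = (2*x*(-3*x - 2*z)) dx + (-6*y^2) dy + (-2*x^2) dz.
Step 2: Apply d again. Using the 1-form formula, the coefficient of dx ∧ dy in d(df) is ∂^2 f/∂x ∂y - ∂^2 f/∂y ∂x = (0) - (0) = 0 (equality of mixed partials for smooth f).
Similarly for dx ∧ dz and dy ∧ dz — all coefficients vanish. So d(df) = 0.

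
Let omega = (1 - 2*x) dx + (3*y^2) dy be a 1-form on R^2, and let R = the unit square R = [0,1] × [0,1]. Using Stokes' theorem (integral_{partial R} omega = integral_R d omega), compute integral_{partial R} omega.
integral_(partial R) omega = 0

Stokes: integral_partial_R omega = integral_R d omega with d omega = (∂Q/∂x - ∂P/∂y) dx ∧ dy.
  ∂Q/∂x = 0
  ∂P/∂y = 0
  integrand = ∂Q/∂x - ∂P/∂y = 0.
Integrating over R: integral_0^1 integral_0^1 (0) dx dy = 0.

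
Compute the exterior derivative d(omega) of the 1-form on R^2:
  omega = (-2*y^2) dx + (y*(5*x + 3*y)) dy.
d(omega) = (9*y) dx ∧ dy

For a 1-form omega = sum_i f_i dx_i, the exterior derivative is
  d(omega) = sum_{i < j} (∂f_j/∂x_i - ∂f_i/∂x_j) dx_i ∧ dx_j.
  coefficient of dx ∧ dy: ∂f_2/∂x - ∂f_1/∂y = ∂(y*(5*x + 3*y))/∂x - ∂(-2*y^2)/∂y = 9*y
Assembling: d(omega) = (9*y) dx ∧ dy.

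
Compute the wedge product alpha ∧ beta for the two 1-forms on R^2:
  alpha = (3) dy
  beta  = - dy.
alpha ∧ beta = 0

Distribute the wedge, using dx_i ∧ dx_j = -dx_j ∧ dx_i and dx_i ∧ dx_i = 0. For each pair (i, j) with i < j, the coefficient of dx_i ∧ dx_j in alpha ∧ beta is (alpha_i * beta_j - alpha_j * beta_i). Collecting: alpha ∧ beta = 0.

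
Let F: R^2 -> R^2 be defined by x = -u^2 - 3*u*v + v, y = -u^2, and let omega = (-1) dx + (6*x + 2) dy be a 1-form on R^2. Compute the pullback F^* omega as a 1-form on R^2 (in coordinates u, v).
F^* omega = (12*u^3 + 36*u^2*v - 12*u*v - 2*u + 3*v) du + (3*u - 1) dv

Using F^*(f dg) = (f ∘ F) d(g ∘ F), substitute each coordinate x_i by F_i(u, v) in f_i, and replace dx_i by d F_i = (∂F_i/∂u) du + (∂F_i/∂v) dv.
  For the x component: f_1(F) = -1; d F_1 = (-2*u - 3*v) du + (1 - 3*u) dv
  For the y component: f_2(F) = -6*u^2 - 18*u*v + 6*v + 2; d F_2 = (-2*u) du + (0) dv
Combining and collecting du, dv coefficients:
  coeff of du: 12*u^3 + 36*u^2*v - 12*u*v - 2*u + 3*v
  coeff of dv: 3*u - 1
F^* omega = (12*u^3 + 36*u^2*v - 12*u*v - 2*u + 3*v) du + (3*u - 1) dv.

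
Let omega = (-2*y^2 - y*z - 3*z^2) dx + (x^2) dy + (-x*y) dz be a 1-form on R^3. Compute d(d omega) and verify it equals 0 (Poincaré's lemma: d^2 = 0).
d(d omega) = 0

Step 1: d omega = sum_{i<j} (∂f_j/∂x_i - ∂f_i/∂x_j) dx_i ∧ dx_j:
  coeff of dx ∧ dy: 2*x + 4*y + z
  coeff of dx ∧ dz: 6*z
  coeff of dy ∧ dz: -x
Step 2: Apply d again to each 2-form coefficient. The only possible 3-form in R^3 is dx ∧ dy ∧ dz, with coefficient
  ∂(coeff of dy∧dz)/∂x - ∂(coeff of dx∧dz)/∂y + ∂(coeff of dx∧dy)/∂z
  = ∂/∂x (-x) - ∂/∂y (6*z) + ∂/∂z (2*x + 4*y + z).
Each of these terms simplifies to sums of mixed partials that cancel in pairs. The result is 0 (by equality of mixed partials for smooth functions — Schwarz / Clairaut).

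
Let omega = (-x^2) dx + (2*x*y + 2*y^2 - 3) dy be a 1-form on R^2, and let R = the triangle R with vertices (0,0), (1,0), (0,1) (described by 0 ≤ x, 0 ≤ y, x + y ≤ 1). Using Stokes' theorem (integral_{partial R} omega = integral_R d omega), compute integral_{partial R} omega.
integral_(partial R) omega = 1/3

Stokes: integral_partial_R omega = integral_R d omega with d omega = (∂Q/∂x - ∂P/∂y) dx ∧ dy.
  ∂Q/∂x = 2*y
  ∂P/∂y = 0
  integrand = ∂Q/∂x - ∂P/∂y = 2*y.
Integrating over R: integral_0^1 integral_0^{1-x} (2*y) dy dx = 1/3.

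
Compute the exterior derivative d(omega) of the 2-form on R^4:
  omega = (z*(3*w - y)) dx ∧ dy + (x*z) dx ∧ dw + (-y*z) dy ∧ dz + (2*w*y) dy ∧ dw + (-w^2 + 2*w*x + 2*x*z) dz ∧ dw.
d(omega) = (3*w - y) dx ∧ dy ∧ dz + (3*z) dx ∧ dy ∧ dw + (2*w - x + 2*z) dx ∧ dz ∧ dw

For a 2-form omega = sum_{i<j} g_{ij} dx_i ∧ dx_j, the exterior derivative is
  d(omega) = sum_{i<j} d(g_{ij}) ∧ dx_i ∧ dx_j = sum_{i<j, k} (∂g_{ij}/∂x_k) dx_k ∧ dx_i ∧ dx_j.
Expand each term, using dx_k ∧ dx_i ∧ dx_j = sgn(permutation) dx_{(a)} ∧ dx_{(b)} ∧ dx_{(c)} with (a < b < c) sorted:
  d(z*(3*w - y)) includes (∂/∂z)(z*(3*w - y)) dz = (3*w - y) dz, which multiplied by dx ∧ dy gives (3*w - y) dx ∧ dy ∧ dz
  d(z*(3*w - y)) includes (∂/∂w)(z*(3*w - y)) dw = (3*z) dw, which multiplied by dx ∧ dy gives (3*z) dx ∧ dy ∧ dw
  d(x*z) includes (∂/∂z)(x*z) dz = (x) dz, which multiplied by dx ∧ dw gives (-x) dx ∧ dz ∧ dw
  d(-w^2 + 2*w*x + 2*x*z) includes (∂/∂x)(-w^2 + 2*w*x + 2*x*z) dx = (2*w + 2*z) dx, which multiplied by dz ∧ dw gives (2*w + 2*z) dx ∧ dz ∧ dw
Collecting like 3-forms: d(omega) = (3*w - y) dx ∧ dy ∧ dz + (3*z) dx ∧ dy ∧ dw + (2*w - x + 2*z) dx ∧ dz ∧ dw.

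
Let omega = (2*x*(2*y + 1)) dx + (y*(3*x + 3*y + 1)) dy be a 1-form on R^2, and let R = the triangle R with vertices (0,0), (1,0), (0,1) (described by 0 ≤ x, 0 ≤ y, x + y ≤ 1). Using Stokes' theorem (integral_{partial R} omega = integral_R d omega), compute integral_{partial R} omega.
integral_(partial R) omega = -1/6

Stokes: integral_partial_R omega = integral_R d omega with d omega = (∂Q/∂x - ∂P/∂y) dx ∧ dy.
  ∂Q/∂x = 3*y
  ∂P/∂y = 4*x
  integrand = ∂Q/∂x - ∂P/∂y = -4*x + 3*y.
Integrating over R: integral_0^1 integral_0^{1-x} (-4*x + 3*y) dy dx = -1/6.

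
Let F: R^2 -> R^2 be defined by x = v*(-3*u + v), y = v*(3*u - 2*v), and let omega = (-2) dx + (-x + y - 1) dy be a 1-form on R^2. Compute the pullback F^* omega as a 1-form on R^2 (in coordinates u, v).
F^* omega = (3*v*(6*u*v - 3*v^2 + 1)) du + (18*u^2*v - 33*u*v^2 + 3*u + 12*v^3) dv

Using F^*(f dg) = (f ∘ F) d(g ∘ F), substitute each coordinate x_i by F_i(u, v) in f_i, and replace dx_i by d F_i = (∂F_i/∂u) du + (∂F_i/∂v) dv.
  For the x component: f_1(F) = -2; d F_1 = (-3*v) du + (-3*u + 2*v) dv
  For the y component: f_2(F) = 6*u*v - 3*v^2 - 1; d F_2 = (3*v) du + (3*u - 4*v) dv
Combining and collecting du, dv coefficients:
  coeff of du: 3*v*(6*u*v - 3*v^2 + 1)
  coeff of dv: 18*u^2*v - 33*u*v^2 + 3*u + 12*v^3
F^* omega = (3*v*(6*u*v - 3*v^2 + 1)) du + (18*u^2*v - 33*u*v^2 + 3*u + 12*v^3) dv.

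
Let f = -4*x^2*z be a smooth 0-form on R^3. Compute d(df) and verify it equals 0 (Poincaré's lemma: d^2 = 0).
d(df) = 0

Step 1: df = sum_i (∂f/∂x_i) dx_i = (-8*x*z) dx + (0) dy + (-4*x^2) dz.
Step 2: Apply d again. Using the 1-form formula, the coefficient of dx ∧ dy in d(df) is ∂^2 f/∂x ∂y - ∂^2 f/∂y ∂x = (0) - (0) = 0 (equality of mixed partials for smooth f).
Similarly for dx ∧ dz and dy ∧ dz — all coefficients vanish. So d(df) = 0.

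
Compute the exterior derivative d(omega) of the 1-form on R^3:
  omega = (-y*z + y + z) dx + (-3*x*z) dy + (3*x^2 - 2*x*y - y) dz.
d(omega) = (-2*z - 1) dx ∧ dy + (6*x - y - 1) dx ∧ dz + (x - 1) dy ∧ dz

For a 1-form omega = sum_i f_i dx_i, the exterior derivative is
  d(omega) = sum_{i < j} (∂f_j/∂x_i - ∂f_i/∂x_j) dx_i ∧ dx_j.
  coefficient of dx ∧ dy: ∂f_2/∂x - ∂f_1/∂y = ∂(-3*x*z)/∂x - ∂(-y*z + y + z)/∂y = -2*z - 1
  coefficient of dx ∧ dz: ∂f_3/∂x - ∂f_1/∂z = ∂(3*x^2 - 2*x*y - y)/∂x - ∂(-y*z + y + z)/∂z = 6*x - y - 1
  coefficient of dy ∧ dz: ∂f_3/∂y - ∂f_2/∂z = ∂(3*x^2 - 2*x*y - y)/∂y - ∂(-3*x*z)/∂z = x - 1
Assembling: d(omega) = (-2*z - 1) dx ∧ dy + (6*x - y - 1) dx ∧ dz + (x - 1) dy ∧ dz.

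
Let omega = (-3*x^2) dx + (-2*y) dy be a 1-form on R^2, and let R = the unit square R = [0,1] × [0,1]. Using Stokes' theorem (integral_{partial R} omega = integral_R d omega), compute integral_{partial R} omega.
integral_(partial R) omega = 0

Stokes: integral_partial_R omega = integral_R d omega with d omega = (∂Q/∂x - ∂P/∂y) dx ∧ dy.
  ∂Q/∂x = 0
  ∂P/∂y = 0
  integrand = ∂Q/∂x - ∂P/∂y = 0.
Integrating over R: integral_0^1 integral_0^1 (0) dx dy = 0.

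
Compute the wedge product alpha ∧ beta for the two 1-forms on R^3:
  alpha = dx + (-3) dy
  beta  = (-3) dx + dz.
alpha ∧ beta = (1) dx ∧ dz + (-9) dx ∧ dy + (-3) dy ∧ dz

Distribute the wedge, using dx_i ∧ dx_j = -dx_j ∧ dx_i and dx_i ∧ dx_i = 0. For each pair (i, j) with i < j, the coefficient of dx_i ∧ dx_j in alpha ∧ beta is (alpha_i * beta_j - alpha_j * beta_i). Collecting: alpha ∧ beta = (1) dx ∧ dz + (-9) dx ∧ dy + (-3) dy ∧ dz.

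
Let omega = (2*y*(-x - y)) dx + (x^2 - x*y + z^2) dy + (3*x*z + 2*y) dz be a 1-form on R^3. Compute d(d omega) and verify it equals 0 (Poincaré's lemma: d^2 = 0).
d(d omega) = 0

Step 1: d omega = sum_{i<j} (∂f_j/∂x_i - ∂f_i/∂x_j) dx_i ∧ dx_j:
  coeff of dx ∧ dy: 4*x + 3*y
  coeff of dx ∧ dz: 3*z
  coeff of dy ∧ dz: 2 - 2*z
Step 2: Apply d again to each 2-form coefficient. The only possible 3-form in R^3 is dx ∧ dy ∧ dz, with coefficient
  ∂(coeff of dy∧dz)/∂x - ∂(coeff of dx∧dz)/∂y + ∂(coeff of dx∧dy)/∂z
  = ∂/∂x (2 - 2*z) - ∂/∂y (3*z) + ∂/∂z (4*x + 3*y).
Each of these terms simplifies to sums of mixed partials that cancel in pairs. The result is 0 (by equality of mixed partials for smooth functions — Schwarz / Clairaut).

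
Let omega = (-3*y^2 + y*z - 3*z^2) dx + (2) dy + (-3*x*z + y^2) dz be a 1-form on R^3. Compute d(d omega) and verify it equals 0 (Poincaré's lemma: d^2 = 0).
d(d omega) = 0

Step 1: d omega = sum_{i<j} (∂f_j/∂x_i - ∂f_i/∂x_j) dx_i ∧ dx_j:
  coeff of dx ∧ dy: 6*y - z
  coeff of dx ∧ dz: -y + 3*z
  coeff of dy ∧ dz: 2*y
Step 2: Apply d again to each 2-form coefficient. The only possible 3-form in R^3 is dx ∧ dy ∧ dz, with coefficient
  ∂(coeff of dy∧dz)/∂x - ∂(coeff of dx∧dz)/∂y + ∂(coeff of dx∧dy)/∂z
  = ∂/∂x (2*y) - ∂/∂y (-y + 3*z) + ∂/∂z (6*y - z).
Each of these terms simplifies to sums of mixed partials that cancel in pairs. The result is 0 (by equality of mixed partials for smooth functions — Schwarz / Clairaut).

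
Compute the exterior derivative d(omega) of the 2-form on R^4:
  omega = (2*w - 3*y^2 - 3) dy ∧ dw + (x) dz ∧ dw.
d(omega) = (1) dx ∧ dz ∧ dw

For a 2-form omega = sum_{i<j} g_{ij} dx_i ∧ dx_j, the exterior derivative is
  d(omega) = sum_{i<j} d(g_{ij}) ∧ dx_i ∧ dx_j = sum_{i<j, k} (∂g_{ij}/∂x_k) dx_k ∧ dx_i ∧ dx_j.
Expand each term, using dx_k ∧ dx_i ∧ dx_j = sgn(permutation) dx_{(a)} ∧ dx_{(b)} ∧ dx_{(c)} with (a < b < c) sorted:
  d(x) includes (∂/∂x)(x) dx = (1) dx, which multiplied by dz ∧ dw gives (1) dx ∧ dz ∧ dw
Collecting like 3-forms: d(omega) = (1) dx ∧ dz ∧ dw.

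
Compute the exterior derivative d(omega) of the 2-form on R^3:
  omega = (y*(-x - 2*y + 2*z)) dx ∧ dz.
d(omega) = (x + 4*y - 2*z) dx ∧ dy ∧ dz

For a 2-form omega = sum_{i<j} g_{ij} dx_i ∧ dx_j, the exterior derivative is
  d(omega) = sum_{i<j} d(g_{ij}) ∧ dx_i ∧ dx_j = sum_{i<j, k} (∂g_{ij}/∂x_k) dx_k ∧ dx_i ∧ dx_j.
Expand each term, using dx_k ∧ dx_i ∧ dx_j = sgn(permutation) dx_{(a)} ∧ dx_{(b)} ∧ dx_{(c)} with (a < b < c) sorted:
  d(y*(-x - 2*y + 2*z)) includes (∂/∂y)(y*(-x - 2*y + 2*z)) dy = (-x - 4*y + 2*z) dy, which multiplied by dx ∧ dz gives (x + 4*y - 2*z) dx ∧ dy ∧ dz
Collecting like 3-forms: d(omega) = (x + 4*y - 2*z) dx ∧ dy ∧ dz.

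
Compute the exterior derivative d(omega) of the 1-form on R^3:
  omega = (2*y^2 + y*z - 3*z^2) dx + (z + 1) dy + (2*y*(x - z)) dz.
d(omega) = (-4*y - z) dx ∧ dy + (y + 6*z) dx ∧ dz + (2*x - 2*z - 1) dy ∧ dz

For a 1-form omega = sum_i f_i dx_i, the exterior derivative is
  d(omega) = sum_{i < j} (∂f_j/∂x_i - ∂f_i/∂x_j) dx_i ∧ dx_j.
  coefficient of dx ∧ dy: ∂f_2/∂x - ∂f_1/∂y = ∂(z + 1)/∂x - ∂(2*y^2 + y*z - 3*z^2)/∂y = -4*y - z
  coefficient of dx ∧ dz: ∂f_3/∂x - ∂f_1/∂z = ∂(2*y*(x - z))/∂x - ∂(2*y^2 + y*z - 3*z^2)/∂z = y + 6*z
  coefficient of dy ∧ dz: ∂f_3/∂y - ∂f_2/∂z = ∂(2*y*(x - z))/∂y - ∂(z + 1)/∂z = 2*x - 2*z - 1
Assembling: d(omega) = (-4*y - z) dx ∧ dy + (y + 6*z) dx ∧ dz + (2*x - 2*z - 1) dy ∧ dz.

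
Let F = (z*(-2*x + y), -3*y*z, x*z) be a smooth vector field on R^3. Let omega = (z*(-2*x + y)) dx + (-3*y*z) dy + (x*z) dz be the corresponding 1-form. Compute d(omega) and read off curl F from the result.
d(omega) = (3*y) dy ∧ dz + (-2*x + y - z) dz ∧ dx + (-z) dx ∧ dy; curl F = (3*y, -2*x + y - z, -z)

d omega = sum_{i<j} (∂f_j/∂x_i - ∂f_i/∂x_j) dx_i ∧ dx_j. Under the identification (dy ∧ dz, dz ∧ dx, dx ∧ dy) ↔ (e_x, e_y, e_z), the coefficients are exactly the components of curl F. Compute:
  ∂R/∂y - ∂Q/∂z = (0) - (-3*y) = 3*y
  ∂P/∂z - ∂R/∂x = (-2*x + y) - (z) = -2*x + y - z
  ∂Q/∂x - ∂P/∂y = (0) - (z) = -z.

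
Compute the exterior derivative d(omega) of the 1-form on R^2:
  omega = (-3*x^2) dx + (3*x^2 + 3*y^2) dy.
d(omega) = (6*x) dx ∧ dy

For a 1-form omega = sum_i f_i dx_i, the exterior derivative is
  d(omega) = sum_{i < j} (∂f_j/∂x_i - ∂f_i/∂x_j) dx_i ∧ dx_j.
  coefficient of dx ∧ dy: ∂f_2/∂x - ∂f_1/∂y = ∂(3*x^2 + 3*y^2)/∂x - ∂(-3*x^2)/∂y = 6*x
Assembling: d(omega) = (6*x) dx ∧ dy.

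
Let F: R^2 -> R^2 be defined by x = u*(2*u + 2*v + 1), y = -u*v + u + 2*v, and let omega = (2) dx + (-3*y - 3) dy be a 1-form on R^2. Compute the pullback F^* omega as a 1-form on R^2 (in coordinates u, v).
F^* omega = (-3*u*v^2 + 6*u*v + 5*u + 6*v^2 + v - 1) du + (-3*u^2*v + 3*u^2 + 12*u*v + u - 12*v - 6) dv

Using F^*(f dg) = (f ∘ F) d(g ∘ F), substitute each coordinate x_i by F_i(u, v) in f_i, and replace dx_i by d F_i = (∂F_i/∂u) du + (∂F_i/∂v) dv.
  For the x component: f_1(F) = 2; d F_1 = (4*u + 2*v + 1) du + (2*u) dv
  For the y component: f_2(F) = 3*u*v - 3*u - 6*v - 3; d F_2 = (1 - v) du + (2 - u) dv
Combining and collecting du, dv coefficients:
  coeff of du: -3*u*v^2 + 6*u*v + 5*u + 6*v^2 + v - 1
  coeff of dv: -3*u^2*v + 3*u^2 + 12*u*v + u - 12*v - 6
F^* omega = (-3*u*v^2 + 6*u*v + 5*u + 6*v^2 + v - 1) du + (-3*u^2*v + 3*u^2 + 12*u*v + u - 12*v - 6) dv.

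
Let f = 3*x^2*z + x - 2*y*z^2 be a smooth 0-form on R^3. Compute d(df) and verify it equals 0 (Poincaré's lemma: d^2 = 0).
d(df) = 0

Step 1: df = sum_i (∂f/∂x_i) dx_i = (6*x*z + 1) dx + (-2*z^2) dy + (3*x^2 - 4*y*z) dz.
Step 2: Apply d again. Using the 1-form formula, the coefficient of dx ∧ dy in d(df) is ∂^2 f/∂x ∂y - ∂^2 f/∂y ∂x = (0) - (0) = 0 (equality of mixed partials for smooth f).
Similarly for dx ∧ dz and dy ∧ dz — all coefficients vanish. So d(df) = 0.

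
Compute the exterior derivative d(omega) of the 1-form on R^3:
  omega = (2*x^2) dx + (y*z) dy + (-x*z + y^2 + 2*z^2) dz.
d(omega) = (-z) dx ∧ dz + (y) dy ∧ dz

For a 1-form omega = sum_i f_i dx_i, the exterior derivative is
  d(omega) = sum_{i < j} (∂f_j/∂x_i - ∂f_i/∂x_j) dx_i ∧ dx_j.
  coefficient of dx ∧ dz: ∂f_3/∂x - ∂f_1/∂z = ∂(-x*z + y^2 + 2*z^2)/∂x - ∂(2*x^2)/∂z = -z
  coefficient of dy ∧ dz: ∂f_3/∂y - ∂f_2/∂z = ∂(-x*z + y^2 + 2*z^2)/∂y - ∂(y*z)/∂z = y
Assembling: d(omega) = (-z) dx ∧ dz + (y) dy ∧ dz.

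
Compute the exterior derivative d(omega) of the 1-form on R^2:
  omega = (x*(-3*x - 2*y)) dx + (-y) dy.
d(omega) = (2*x) dx ∧ dy

For a 1-form omega = sum_i f_i dx_i, the exterior derivative is
  d(omega) = sum_{i < j} (∂f_j/∂x_i - ∂f_i/∂x_j) dx_i ∧ dx_j.
  coefficient of dx ∧ dy: ∂f_2/∂x - ∂f_1/∂y = ∂(-y)/∂x - ∂(x*(-3*x - 2*y))/∂y = 2*x
Assembling: d(omega) = (2*x) dx ∧ dy.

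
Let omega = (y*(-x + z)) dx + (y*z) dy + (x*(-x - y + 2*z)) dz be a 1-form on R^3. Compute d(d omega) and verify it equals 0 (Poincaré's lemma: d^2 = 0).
d(d omega) = 0

Step 1: d omega = sum_{i<j} (∂f_j/∂x_i - ∂f_i/∂x_j) dx_i ∧ dx_j:
  coeff of dx ∧ dy: x - z
  coeff of dx ∧ dz: -2*x - 2*y + 2*z
  coeff of dy ∧ dz: -x - y
Step 2: Apply d again to each 2-form coefficient. The only possible 3-form in R^3 is dx ∧ dy ∧ dz, with coefficient
  ∂(coeff of dy∧dz)/∂x - ∂(coeff of dx∧dz)/∂y + ∂(coeff of dx∧dy)/∂z
  = ∂/∂x (-x - y) - ∂/∂y (-2*x - 2*y + 2*z) + ∂/∂z (x - z).
Each of these terms simplifies to sums of mixed partials that cancel in pairs. The result is 0 (by equality of mixed partials for smooth functions — Schwarz / Clairaut).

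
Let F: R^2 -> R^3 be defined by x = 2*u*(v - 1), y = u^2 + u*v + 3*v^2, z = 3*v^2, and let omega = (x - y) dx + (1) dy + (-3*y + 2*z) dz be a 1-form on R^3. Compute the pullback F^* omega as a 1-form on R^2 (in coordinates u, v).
F^* omega = (-2*u^2*v + 2*u^2 + 2*u*v^2 - 6*u*v + 6*u - 6*v^3 + 6*v^2 + v) du + (-2*u^3 - 16*u^2*v - 4*u^2 - 24*u*v^2 + u - 18*v^3 + 6*v) dv

Using F^*(f dg) = (f ∘ F) d(g ∘ F), substitute each coordinate x_i by F_i(u, v) in f_i, and replace dx_i by d F_i = (∂F_i/∂u) du + (∂F_i/∂v) dv.
  For the x component: f_1(F) = -u^2 + u*v - 2*u - 3*v^2; d F_1 = (2*v - 2) du + (2*u) dv
  For the y component: f_2(F) = 1; d F_2 = (2*u + v) du + (u + 6*v) dv
  For the z component: f_3(F) = -3*u^2 - 3*u*v - 3*v^2; d F_3 = (0) du + (6*v) dv
Combining and collecting du, dv coefficients:
  coeff of du: -2*u^2*v + 2*u^2 + 2*u*v^2 - 6*u*v + 6*u - 6*v^3 + 6*v^2 + v
  coeff of dv: -2*u^3 - 16*u^2*v - 4*u^2 - 24*u*v^2 + u - 18*v^3 + 6*v
F^* omega = (-2*u^2*v + 2*u^2 + 2*u*v^2 - 6*u*v + 6*u - 6*v^3 + 6*v^2 + v) du + (-2*u^3 - 16*u^2*v - 4*u^2 - 24*u*v^2 + u - 18*v^3 + 6*v) dv.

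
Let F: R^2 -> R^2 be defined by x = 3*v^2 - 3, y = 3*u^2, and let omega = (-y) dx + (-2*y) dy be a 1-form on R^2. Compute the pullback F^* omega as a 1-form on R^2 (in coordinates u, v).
F^* omega = (-36*u^3) du + (-18*u^2*v) dv

Using F^*(f dg) = (f ∘ F) d(g ∘ F), substitute each coordinate x_i by F_i(u, v) in f_i, and replace dx_i by d F_i = (∂F_i/∂u) du + (∂F_i/∂v) dv.
  For the x component: f_1(F) = -3*u^2; d F_1 = (0) du + (6*v) dv
  For the y component: f_2(F) = -6*u^2; d F_2 = (6*u) du + (0) dv
Combining and collecting du, dv coefficients:
  coeff of du: -36*u^3
  coeff of dv: -18*u^2*v
F^* omega = (-36*u^3) du + (-18*u^2*v) dv.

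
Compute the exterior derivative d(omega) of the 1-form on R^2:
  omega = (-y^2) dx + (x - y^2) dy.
d(omega) = (2*y + 1) dx ∧ dy

For a 1-form omega = sum_i f_i dx_i, the exterior derivative is
  d(omega) = sum_{i < j} (∂f_j/∂x_i - ∂f_i/∂x_j) dx_i ∧ dx_j.
  coefficient of dx ∧ dy: ∂f_2/∂x - ∂f_1/∂y = ∂(x - y^2)/∂x - ∂(-y^2)/∂y = 2*y + 1
Assembling: d(omega) = (2*y + 1) dx ∧ dy.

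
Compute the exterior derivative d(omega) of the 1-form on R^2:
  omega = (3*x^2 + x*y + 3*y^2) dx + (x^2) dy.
d(omega) = (x - 6*y) dx ∧ dy

For a 1-form omega = sum_i f_i dx_i, the exterior derivative is
  d(omega) = sum_{i < j} (∂f_j/∂x_i - ∂f_i/∂x_j) dx_i ∧ dx_j.
  coefficient of dx ∧ dy: ∂f_2/∂x - ∂f_1/∂y = ∂(x^2)/∂x - ∂(3*x^2 + x*y + 3*y^2)/∂y = x - 6*y
Assembling: d(omega) = (x - 6*y) dx ∧ dy.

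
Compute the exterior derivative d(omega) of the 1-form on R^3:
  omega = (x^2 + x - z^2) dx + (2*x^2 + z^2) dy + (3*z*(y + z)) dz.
d(omega) = (4*x) dx ∧ dy + (2*z) dx ∧ dz + (z) dy ∧ dz

For a 1-form omega = sum_i f_i dx_i, the exterior derivative is
  d(omega) = sum_{i < j} (∂f_j/∂x_i - ∂f_i/∂x_j) dx_i ∧ dx_j.
  coefficient of dx ∧ dy: ∂f_2/∂x - ∂f_1/∂y = ∂(2*x^2 + z^2)/∂x - ∂(x^2 + x - z^2)/∂y = 4*x
  coefficient of dx ∧ dz: ∂f_3/∂x - ∂f_1/∂z = ∂(3*z*(y + z))/∂x - ∂(x^2 + x - z^2)/∂z = 2*z
  coefficient of dy ∧ dz: ∂f_3/∂y - ∂f_2/∂z = ∂(3*z*(y + z))/∂y - ∂(2*x^2 + z^2)/∂z = z
Assembling: d(omega) = (4*x) dx ∧ dy + (2*z) dx ∧ dz + (z) dy ∧ dz.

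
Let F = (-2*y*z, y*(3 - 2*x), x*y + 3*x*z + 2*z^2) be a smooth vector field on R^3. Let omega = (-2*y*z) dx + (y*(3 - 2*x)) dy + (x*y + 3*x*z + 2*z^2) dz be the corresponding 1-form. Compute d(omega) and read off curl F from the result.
d(omega) = (x) dy ∧ dz + (-3*y - 3*z) dz ∧ dx + (-2*y + 2*z) dx ∧ dy; curl F = (x, -3*y - 3*z, -2*y + 2*z)

d omega = sum_{i<j} (∂f_j/∂x_i - ∂f_i/∂x_j) dx_i ∧ dx_j. Under the identification (dy ∧ dz, dz ∧ dx, dx ∧ dy) ↔ (e_x, e_y, e_z), the coefficients are exactly the components of curl F. Compute:
  ∂R/∂y - ∂Q/∂z = (x) - (0) = x
  ∂P/∂z - ∂R/∂x = (-2*y) - (y + 3*z) = -3*y - 3*z
  ∂Q/∂x - ∂P/∂y = (-2*y) - (-2*z) = -2*y + 2*z.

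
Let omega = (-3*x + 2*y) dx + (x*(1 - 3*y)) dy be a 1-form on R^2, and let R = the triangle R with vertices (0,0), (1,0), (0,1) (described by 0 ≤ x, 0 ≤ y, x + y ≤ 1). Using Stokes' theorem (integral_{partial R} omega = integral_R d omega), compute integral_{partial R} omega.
integral_(partial R) omega = -1

Stokes: integral_partial_R omega = integral_R d omega with d omega = (∂Q/∂x - ∂P/∂y) dx ∧ dy.
  ∂Q/∂x = 1 - 3*y
  ∂P/∂y = 2
  integrand = ∂Q/∂x - ∂P/∂y = -3*y - 1.
Integrating over R: integral_0^1 integral_0^{1-x} (-3*y - 1) dy dx = -1.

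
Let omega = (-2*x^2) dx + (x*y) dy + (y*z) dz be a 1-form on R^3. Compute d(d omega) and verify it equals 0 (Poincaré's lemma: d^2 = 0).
d(d omega) = 0

Step 1: d omega = sum_{i<j} (∂f_j/∂x_i - ∂f_i/∂x_j) dx_i ∧ dx_j:
  coeff of dx ∧ dy: y
  coeff of dx ∧ dz: 0
  coeff of dy ∧ dz: z
Step 2: Apply d again to each 2-form coefficient. The only possible 3-form in R^3 is dx ∧ dy ∧ dz, with coefficient
  ∂(coeff of dy∧dz)/∂x - ∂(coeff of dx∧dz)/∂y + ∂(coeff of dx∧dy)/∂z
  = ∂/∂x (z) - ∂/∂y (0) + ∂/∂z (y).
Each of these terms simplifies to sums of mixed partials that cancel in pairs. The result is 0 (by equality of mixed partials for smooth functions — Schwarz / Clairaut).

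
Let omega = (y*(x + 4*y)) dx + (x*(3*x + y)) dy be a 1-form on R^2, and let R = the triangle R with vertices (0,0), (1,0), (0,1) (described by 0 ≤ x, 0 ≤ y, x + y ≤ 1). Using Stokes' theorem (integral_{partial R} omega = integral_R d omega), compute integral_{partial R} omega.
integral_(partial R) omega = -1/3

Stokes: integral_partial_R omega = integral_R d omega with d omega = (∂Q/∂x - ∂P/∂y) dx ∧ dy.
  ∂Q/∂x = 6*x + y
  ∂P/∂y = x + 8*y
  integrand = ∂Q/∂x - ∂P/∂y = 5*x - 7*y.
Integrating over R: integral_0^1 integral_0^{1-x} (5*x - 7*y) dy dx = -1/3.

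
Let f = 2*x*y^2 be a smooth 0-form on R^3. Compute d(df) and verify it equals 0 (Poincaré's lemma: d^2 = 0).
d(df) = 0

Step 1: df = sum_i (∂f/∂x_i) dx_i = (2*y^2) dx + (4*x*y) dy + (0) dz.
Step 2: Apply d again. Using the 1-form formula, the coefficient of dx ∧ dy in d(df) is ∂^2 f/∂x ∂y - ∂^2 f/∂y ∂x = (4*y) - (4*y) = 0 (equality of mixed partials for smooth f).
Similarly for dx ∧ dz and dy ∧ dz — all coefficients vanish. So d(df) = 0.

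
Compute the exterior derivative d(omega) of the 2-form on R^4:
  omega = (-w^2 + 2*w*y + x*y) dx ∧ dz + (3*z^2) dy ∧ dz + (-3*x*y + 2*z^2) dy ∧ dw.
d(omega) = (-2*w - x) dx ∧ dy ∧ dz + (-2*w + 2*y) dx ∧ dz ∧ dw + (-3*y) dx ∧ dy ∧ dw + (-4*z) dy ∧ dz ∧ dw

For a 2-form omega = sum_{i<j} g_{ij} dx_i ∧ dx_j, the exterior derivative is
  d(omega) = sum_{i<j} d(g_{ij}) ∧ dx_i ∧ dx_j = sum_{i<j, k} (∂g_{ij}/∂x_k) dx_k ∧ dx_i ∧ dx_j.
Expand each term, using dx_k ∧ dx_i ∧ dx_j = sgn(permutation) dx_{(a)} ∧ dx_{(b)} ∧ dx_{(c)} with (a < b < c) sorted:
  d(-w^2 + 2*w*y + x*y) includes (∂/∂y)(-w^2 + 2*w*y + x*y) dy = (2*w + x) dy, which multiplied by dx ∧ dz gives (-2*w - x) dx ∧ dy ∧ dz
  d(-w^2 + 2*w*y + x*y) includes (∂/∂w)(-w^2 + 2*w*y + x*y) dw = (-2*w + 2*y) dw, which multiplied by dx ∧ dz gives (-2*w + 2*y) dx ∧ dz ∧ dw
  d(-3*x*y + 2*z^2) includes (∂/∂x)(-3*x*y + 2*z^2) dx = (-3*y) dx, which multiplied by dy ∧ dw gives (-3*y) dx ∧ dy ∧ dw
  d(-3*x*y + 2*z^2) includes (∂/∂z)(-3*x*y + 2*z^2) dz = (4*z) dz, which multiplied by dy ∧ dw gives (-4*z) dy ∧ dz ∧ dw
Collecting like 3-forms: d(omega) = (-2*w - x) dx ∧ dy ∧ dz + (-2*w + 2*y) dx ∧ dz ∧ dw + (-3*y) dx ∧ dy ∧ dw + (-4*z) dy ∧ dz ∧ dw.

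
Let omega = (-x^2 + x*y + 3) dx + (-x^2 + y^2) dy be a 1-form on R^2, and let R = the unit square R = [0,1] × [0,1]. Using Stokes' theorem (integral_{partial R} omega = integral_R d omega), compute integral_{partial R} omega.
integral_(partial R) omega = -3/2

Stokes: integral_partial_R omega = integral_R d omega with d omega = (∂Q/∂x - ∂P/∂y) dx ∧ dy.
  ∂Q/∂x = -2*x
  ∂P/∂y = x
  integrand = ∂Q/∂x - ∂P/∂y = -3*x.
Integrating over R: integral_0^1 integral_0^1 (-3*x) dx dy = -3/2.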